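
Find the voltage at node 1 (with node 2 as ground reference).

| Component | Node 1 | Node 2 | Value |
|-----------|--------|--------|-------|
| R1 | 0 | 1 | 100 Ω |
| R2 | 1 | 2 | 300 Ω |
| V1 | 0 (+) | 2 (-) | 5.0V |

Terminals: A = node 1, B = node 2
Nodal analysis, taking node 2 as the 0 V reference.
Source V1 fixes V_0 = 5 V.
KCL at each unknown node (sum of currents leaving = 0; resistances in Ω):
  Node 1: (V_1 - 5)/100 + (V_1 - 0)/300 = 0
Collecting terms: 0.01333 × V_1 = 0.05  =>  V_1 = 3.75 V
The requested potential is V_1 = 3.75 V.

Final answer: V_1 = 3.75 V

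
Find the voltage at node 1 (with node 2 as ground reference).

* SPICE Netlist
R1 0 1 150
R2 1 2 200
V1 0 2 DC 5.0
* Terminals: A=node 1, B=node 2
Nodal analysis, taking node 2 as the 0 V reference.
Source V1 fixes V_0 = 5 V.
KCL at each unknown node (sum of currents leaving = 0; resistances in Ω):
  Node 1: (V_1 - 5)/150 + (V_1 - 0)/200 = 0
Collecting terms: 0.01167 × V_1 = 0.03333  =>  V_1 = 2.857 V
The requested potential is V_1 = 2.857 V.

Final answer: V_1 = 2.857 V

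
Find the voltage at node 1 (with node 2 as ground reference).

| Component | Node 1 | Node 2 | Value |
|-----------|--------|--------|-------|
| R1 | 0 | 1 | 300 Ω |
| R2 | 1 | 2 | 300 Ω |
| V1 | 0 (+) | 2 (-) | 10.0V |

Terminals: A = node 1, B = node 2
Nodal analysis, taking node 2 as the 0 V reference.
Source V1 fixes V_0 = 10 V.
KCL at each unknown node (sum of currents leaving = 0; resistances in Ω):
  Node 1: (V_1 - 10)/300 + (V_1 - 0)/300 = 0
Collecting terms: 0.006667 × V_1 = 0.03333  =>  V_1 = 5 V
The requested potential is V_1 = 5 V.

Final answer: V_1 = 5 V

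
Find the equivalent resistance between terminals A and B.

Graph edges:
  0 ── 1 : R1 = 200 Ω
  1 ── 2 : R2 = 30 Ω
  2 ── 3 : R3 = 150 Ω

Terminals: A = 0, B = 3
Reduce the network between node 0 (A) and node 3 (B) by series/parallel combination:
  Rs1 = R1 + R2 (series, joined only at node 1) = 200 + 30 = 230 Ω
  Rs2 = R3 + Rs1 (series, joined only at node 2) = 150 + 230 = 380 Ω
R_eq = 380 Ω

Final answer: 380 Ω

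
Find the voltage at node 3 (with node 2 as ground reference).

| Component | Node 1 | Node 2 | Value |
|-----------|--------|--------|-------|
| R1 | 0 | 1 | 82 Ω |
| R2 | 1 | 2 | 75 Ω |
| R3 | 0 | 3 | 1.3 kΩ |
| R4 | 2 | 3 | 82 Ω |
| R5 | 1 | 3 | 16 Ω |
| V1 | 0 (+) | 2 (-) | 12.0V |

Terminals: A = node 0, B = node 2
Nodal analysis, taking node 2 as the 0 V reference.
Source V1 fixes V_0 = 12 V.
KCL at each unknown node (sum of currents leaving = 0; resistances in Ω):
  Node 1: (V_1 - 12)/82 + (V_1 - 0)/75 + (V_1 - V_3)/16 = 0
  Node 3: (V_3 - 12)/1300 + (V_3 - 0)/82 + (V_3 - V_1)/16 = 0
Collecting terms (coefficients in siemens):
  0.08803·V_1 - 0.0625·V_3 = 0.1463
  0.07546·V_3 - 0.0625·V_1 = 0.009231
Determinant D = (0.08803)(0.07546) - (-0.0625)(-0.0625) = 0.002737
V_1 = [(0.1463)(0.07546) - (-0.0625)(0.009231)]/D = 4.246 V
V_3 = [(0.08803)(0.009231) - (0.1463)(-0.0625)]/D = 3.639 V
The requested potential is V_3 = 3.639 V.

Final answer: V_3 = 3.639 V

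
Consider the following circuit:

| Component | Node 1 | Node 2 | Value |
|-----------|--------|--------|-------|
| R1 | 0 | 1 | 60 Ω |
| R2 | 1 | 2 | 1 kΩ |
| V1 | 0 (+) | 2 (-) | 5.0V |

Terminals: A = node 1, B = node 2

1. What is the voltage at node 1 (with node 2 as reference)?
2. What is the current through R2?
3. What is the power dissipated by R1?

Nodal analysis, taking node 2 as the 0 V reference.
Source V1 fixes V_0 = 5 V.
KCL at each unknown node (sum of currents leaving = 0; resistances in Ω):
  Node 1: (V_1 - 5)/60 + (V_1 - 0)/1000 = 0
Collecting terms: 0.01767 × V_1 = 0.08333  =>  V_1 = 4.717 V
Part 1:
  Read off the nodal solution: V_1 = 4.717 V
Part 2:
  I_R2 = (V_1 - V_2)/R2 = (4.717 - 0)/1000 = 0.004717 A
  Magnitude: I_R2 = 0.004717 A
Part 3:
  I_R1 = (V_0 - V_1)/R1 = (5 - 4.717)/60 = 0.004717 A
  P_R1 = I_R1² × R1 = (0.004717)² × 60 = 0.001335 W

Final answers:
1. V_1 = 4.717 V
2. I_R2 = 0.004717 A
3. P_R1 = 0.001335 W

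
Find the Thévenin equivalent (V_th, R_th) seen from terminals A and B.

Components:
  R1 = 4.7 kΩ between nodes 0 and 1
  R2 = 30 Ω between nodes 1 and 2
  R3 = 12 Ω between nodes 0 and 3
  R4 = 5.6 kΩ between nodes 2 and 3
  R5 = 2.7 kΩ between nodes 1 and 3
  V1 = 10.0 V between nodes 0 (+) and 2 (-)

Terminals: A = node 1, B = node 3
Step 1 — V_th is the open-circuit voltage V_A - V_B (nothing connected across the terminals).
Nodal analysis, taking node 2 as the 0 V reference.
Source V1 fixes V_0 = 10 V.
KCL at each unknown node (sum of currents leaving = 0; resistances in Ω):
  Node 1: (V_1 - 10)/4700 + (V_1 - 0)/30 + (V_1 - V_3)/2700 = 0
  Node 3: (V_3 - 10)/12 + (V_3 - 0)/5600 + (V_3 - V_1)/2700 = 0
Collecting terms (coefficients in siemens):
  0.03392·V_1 - 0.0003704·V_3 = 0.002128
  0.08388·V_3 - 0.0003704·V_1 = 0.8333
Determinant D = (0.03392)(0.08388) - (-0.0003704)(-0.0003704) = 0.002845
V_1 = [(0.002128)(0.08388) - (-0.0003704)(0.8333)]/D = 0.1712 V
V_3 = [(0.03392)(0.8333) - (0.002128)(-0.0003704)]/D = 9.935 V
V_th = V_1 - V_3 = 0.1712 - 9.935 = -9.764 V
Step 2 — R_th: zero the source — replace V1 by a short circuit (node 2 merges into node 0) — and find the resistance seen between A (node 1) and B (node 3).
Reduce the network between node 1 (A) and node 3 (B) by series/parallel combination:
  Rp1 = R1 ‖ R2 (parallel, both between nodes 0 and 1) = 1/(1/4700 + 1/30) = 29.81 Ω
  Rp2 = R3 ‖ R4 (parallel, both between nodes 0 and 3) = 1/(1/12 + 1/5600) = 11.97 Ω
  Rs1 = Rp1 + Rp2 (series, joined only at node 0) = 29.81 + 11.97 = 41.78 Ω
  Rp3 = R5 ‖ Rs1 (parallel, both between nodes 1 and 3) = 1/(1/2700 + 1/41.78) = 41.15 Ω
R_th = 41.15 Ω

Final answer: V_th = -9.764 V, R_th = 41.15 Ω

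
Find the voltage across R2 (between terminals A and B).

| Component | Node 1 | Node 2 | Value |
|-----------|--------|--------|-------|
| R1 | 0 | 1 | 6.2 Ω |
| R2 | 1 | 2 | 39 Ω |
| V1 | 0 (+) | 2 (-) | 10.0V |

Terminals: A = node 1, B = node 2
R1 and R2 are in series across V1 (node 0 → node 1 → node 2), and the output A–B is taken across R2, so this is a voltage divider.
Series current: I = V1/(R1 + R2) = 10/(6.2 + 39) = 10/45.2 = 0.2212 A
V_R2 = I × R2 = V1 × R2/(R1 + R2) = 10 × 39/45.2 = 8.628 V

Final answer: 8.628 V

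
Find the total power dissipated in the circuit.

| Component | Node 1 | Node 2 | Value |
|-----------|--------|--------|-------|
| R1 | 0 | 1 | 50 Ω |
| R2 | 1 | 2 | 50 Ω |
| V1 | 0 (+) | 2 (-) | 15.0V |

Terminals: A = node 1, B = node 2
Nodal analysis, taking node 2 as the 0 V reference.
Source V1 fixes V_0 = 15 V.
KCL at each unknown node (sum of currents leaving = 0; resistances in Ω):
  Node 1: (V_1 - 15)/50 + (V_1 - 0)/50 = 0
Collecting terms: 0.04 × V_1 = 0.3  =>  V_1 = 7.5 V
Power in each resistor, P = (ΔV)²/R:
  P_R1 = (15 - 7.5)²/50 = 1.125 W
  P_R2 = (7.5 - 0)²/50 = 1.125 W
P_total = P_R1 + P_R2 = 2.25 W

Final answer: 2.25 W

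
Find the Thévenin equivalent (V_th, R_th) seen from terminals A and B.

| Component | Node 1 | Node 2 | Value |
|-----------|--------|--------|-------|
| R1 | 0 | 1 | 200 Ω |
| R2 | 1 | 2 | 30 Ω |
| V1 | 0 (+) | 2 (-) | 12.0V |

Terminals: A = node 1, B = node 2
Step 1 — V_th is the open-circuit voltage V_A - V_B (nothing connected across the terminals).
Nodal analysis, taking node 2 as the 0 V reference.
Source V1 fixes V_0 = 12 V.
KCL at each unknown node (sum of currents leaving = 0; resistances in Ω):
  Node 1: (V_1 - 12)/200 + (V_1 - 0)/30 = 0
Collecting terms: 0.03833 × V_1 = 0.06  =>  V_1 = 1.565 V
V_th = V_1 - V_2 = 1.565 - 0 = 1.565 V
Step 2 — R_th: zero the source — replace V1 by a short circuit (node 2 merges into node 0) — and find the resistance seen between A (node 1) and B (node 0).
Reduce the network between node 1 (A) and node 0 (B) by series/parallel combination:
  Rp1 = R1 ‖ R2 (parallel, both between nodes 0 and 1) = 1/(1/200 + 1/30) = 26.09 Ω
R_th = 26.09 Ω

Final answer: V_th = 1.565 V, R_th = 26.09 Ω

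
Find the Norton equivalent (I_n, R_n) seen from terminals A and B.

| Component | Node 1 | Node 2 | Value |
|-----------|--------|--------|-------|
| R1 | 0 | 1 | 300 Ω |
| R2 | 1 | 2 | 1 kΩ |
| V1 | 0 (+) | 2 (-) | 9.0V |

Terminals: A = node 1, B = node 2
Find the Thévenin equivalent first; then I_n = V_th/R_th and R_n = R_th.
Step 1 — V_th is the open-circuit voltage V_A - V_B (nothing connected across the terminals).
Nodal analysis, taking node 2 as the 0 V reference.
Source V1 fixes V_0 = 9 V.
KCL at each unknown node (sum of currents leaving = 0; resistances in Ω):
  Node 1: (V_1 - 9)/300 + (V_1 - 0)/1000 = 0
Collecting terms: 0.004333 × V_1 = 0.03  =>  V_1 = 6.923 V
V_th = V_1 - V_2 = 6.923 - 0 = 6.923 V
Step 2 — R_th: zero the source — replace V1 by a short circuit (node 2 merges into node 0) — and find the resistance seen between A (node 1) and B (node 0).
Reduce the network between node 1 (A) and node 0 (B) by series/parallel combination:
  Rp1 = R1 ‖ R2 (parallel, both between nodes 0 and 1) = 1/(1/300 + 1/1000) = 230.8 Ω
R_th = 230.8 Ω
I_n = V_th/R_th = 6.923/230.8 = 0.03 A, and R_n = R_th = 230.8 Ω

Final answer: I_n = 0.03 A, R_n = 230.8 Ω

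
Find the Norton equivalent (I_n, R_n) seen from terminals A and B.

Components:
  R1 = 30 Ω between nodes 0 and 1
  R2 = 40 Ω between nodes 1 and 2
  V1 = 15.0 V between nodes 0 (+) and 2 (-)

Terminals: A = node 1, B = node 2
Find the Thévenin equivalent first; then I_n = V_th/R_th and R_n = R_th.
Step 1 — V_th is the open-circuit voltage V_A - V_B (nothing connected across the terminals).
Nodal analysis, taking node 2 as the 0 V reference.
Source V1 fixes V_0 = 15 V.
KCL at each unknown node (sum of currents leaving = 0; resistances in Ω):
  Node 1: (V_1 - 15)/30 + (V_1 - 0)/40 = 0
Collecting terms: 0.05833 × V_1 = 0.5  =>  V_1 = 8.571 V
V_th = V_1 - V_2 = 8.571 - 0 = 8.571 V
Step 2 — R_th: zero the source — replace V1 by a short circuit (node 2 merges into node 0) — and find the resistance seen between A (node 1) and B (node 0).
Reduce the network between node 1 (A) and node 0 (B) by series/parallel combination:
  Rp1 = R1 ‖ R2 (parallel, both between nodes 0 and 1) = 1/(1/30 + 1/40) = 17.14 Ω
R_th = 17.14 Ω
I_n = V_th/R_th = 8.571/17.14 = 0.5 A, and R_n = R_th = 17.14 Ω

Final answer: I_n = 0.5 A, R_n = 17.14 Ω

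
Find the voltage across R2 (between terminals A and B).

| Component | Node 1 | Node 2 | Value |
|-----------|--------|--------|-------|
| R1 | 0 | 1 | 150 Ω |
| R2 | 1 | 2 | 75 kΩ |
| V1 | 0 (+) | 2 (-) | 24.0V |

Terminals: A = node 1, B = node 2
R1 and R2 are in series across V1 (node 0 → node 1 → node 2), and the output A–B is taken across R2, so this is a voltage divider.
Series current: I = V1/(R1 + R2) = 24/(150 + 75000) = 24/75150 = 0.0003194 A
V_R2 = I × R2 = V1 × R2/(R1 + R2) = 24 × 75000/75150 = 23.95 V

Final answer: 23.95 V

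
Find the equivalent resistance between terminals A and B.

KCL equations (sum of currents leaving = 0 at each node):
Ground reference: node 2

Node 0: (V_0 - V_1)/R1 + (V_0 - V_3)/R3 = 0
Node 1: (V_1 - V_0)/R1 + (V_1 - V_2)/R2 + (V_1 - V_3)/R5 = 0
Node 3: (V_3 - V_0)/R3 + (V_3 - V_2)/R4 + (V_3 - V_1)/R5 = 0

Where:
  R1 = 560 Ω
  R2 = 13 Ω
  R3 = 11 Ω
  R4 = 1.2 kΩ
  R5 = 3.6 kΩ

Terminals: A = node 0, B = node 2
The network is not a plain series/parallel combination. Inject a 1 A test current into terminal A (node 0) and return it from terminal B (node 2); then R_eq = V_A / (1 A).
Nodal analysis, taking node 2 as the 0 V reference.
Current source I_test pushes 1 A into node 0 and draws it out of node 2.
KCL at each unknown node (sum of currents leaving = 0; resistances in Ω):
  Node 0: (V_0 - V_1)/560 + (V_0 - V_3)/11 - 1 = 0
  Node 1: (V_1 - V_0)/560 + (V_1 - 0)/13 + (V_1 - V_3)/3600 = 0
  Node 3: (V_3 - V_0)/11 + (V_3 - V_1)/3600 + (V_3 - 0)/1200 = 0
Collecting terms (coefficients in siemens):
  0.09269·V_0 - 0.001786·V_1 - 0.09091·V_3 = 1
  0.07899·V_1 - 0.001786·V_0 - 0.0002778·V_3 = 0
  0.09202·V_3 - 0.09091·V_0 - 0.0002778·V_1 = 0
Solving these 3 simultaneous equations (Gaussian elimination) gives:
  V_0 = 353.4 V, V_1 = 9.217 V, V_3 = 349.2 V
R_eq = V_0 / 1 A = 353.4 Ω

Final answer: 353.4 Ω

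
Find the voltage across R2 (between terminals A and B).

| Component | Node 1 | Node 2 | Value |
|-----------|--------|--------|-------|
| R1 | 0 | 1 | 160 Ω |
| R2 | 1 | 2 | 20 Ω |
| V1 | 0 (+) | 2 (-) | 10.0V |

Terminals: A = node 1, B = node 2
R1 and R2 are in series across V1 (node 0 → node 1 → node 2), and the output A–B is taken across R2, so this is a voltage divider.
Series current: I = V1/(R1 + R2) = 10/(160 + 20) = 10/180 = 0.05556 A
V_R2 = I × R2 = V1 × R2/(R1 + R2) = 10 × 20/180 = 1.111 V

Final answer: 1.111 V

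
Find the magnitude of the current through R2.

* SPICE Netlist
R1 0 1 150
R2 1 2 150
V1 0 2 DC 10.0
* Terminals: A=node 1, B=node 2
Nodal analysis, taking node 2 as the 0 V reference.
Source V1 fixes V_0 = 10 V.
KCL at each unknown node (sum of currents leaving = 0; resistances in Ω):
  Node 1: (V_1 - 10)/150 + (V_1 - 0)/150 = 0
Collecting terms: 0.01333 × V_1 = 0.06667  =>  V_1 = 5 V
I_R2 = (V_1 - V_2)/R2 = (5 - 0)/150 = 0.03333 A
|I_R2| = 0.03333 A

Final answer: |I_R2| = 0.03333 A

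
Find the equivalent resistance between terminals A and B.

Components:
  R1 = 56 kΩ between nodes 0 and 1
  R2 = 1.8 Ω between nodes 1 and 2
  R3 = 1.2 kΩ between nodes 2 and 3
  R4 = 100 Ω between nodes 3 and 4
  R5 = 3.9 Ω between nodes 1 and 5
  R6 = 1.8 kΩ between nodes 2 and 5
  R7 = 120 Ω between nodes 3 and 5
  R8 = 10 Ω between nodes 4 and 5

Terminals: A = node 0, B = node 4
The network is not a plain series/parallel combination. Inject a 1 A test current into terminal A (node 0) and return it from terminal B (node 4); then R_eq = V_A / (1 A).
Nodal analysis, taking node 4 as the 0 V reference.
Current source I_test pushes 1 A into node 0 and draws it out of node 4.
KCL at each unknown node (sum of currents leaving = 0; resistances in Ω):
  Node 0: (V_0 - V_1)/56000 - 1 = 0
  Node 1: (V_1 - V_0)/56000 + (V_1 - V_2)/1.8 + (V_1 - V_5)/3.9 = 0
  Node 2: (V_2 - V_1)/1.8 + (V_2 - V_3)/1200 + (V_2 - V_5)/1800 = 0
  Node 3: (V_3 - V_2)/1200 + (V_3 - 0)/100 + (V_3 - V_5)/120 = 0
  Node 5: (V_5 - V_1)/3.9 + (V_5 - V_2)/1800 + (V_5 - V_3)/120 + (V_5 - 0)/10 = 0
Collecting terms (coefficients in siemens):
  0.00001786·V_0 - 0.00001786·V_1 = 1
  0.812·V_1 - 0.00001786·V_0 - 0.5556·V_2 - 0.2564·V_5 = 0
  0.5569·V_2 - 0.5556·V_1 - 0.0008333·V_3 - 0.0005556·V_5 = 0
  0.01917·V_3 - 0.0008333·V_2 - 0.008333·V_5 = 0
  0.3653·V_5 - 0.2564·V_1 - 0.0005556·V_2 - 0.008333·V_3 = 0
Solving these 5 simultaneous equations (Gaussian elimination) gives:
  V_0 = 56010 V, V_1 = 13.39 V, V_2 = 13.37 V, V_3 = 4.724 V
  V_5 = 9.528 V
R_eq = V_0 / 1 A = 56010 Ω = 56.01 kΩ

Final answer: 56.01 kΩ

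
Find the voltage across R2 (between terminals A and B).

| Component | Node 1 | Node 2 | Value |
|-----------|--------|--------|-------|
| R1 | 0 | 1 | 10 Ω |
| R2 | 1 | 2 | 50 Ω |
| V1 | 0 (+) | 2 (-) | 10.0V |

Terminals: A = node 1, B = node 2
R1 and R2 are in series across V1 (node 0 → node 1 → node 2), and the output A–B is taken across R2, so this is a voltage divider.
Series current: I = V1/(R1 + R2) = 10/(10 + 50) = 10/60 = 0.1667 A
V_R2 = I × R2 = V1 × R2/(R1 + R2) = 10 × 50/60 = 8.333 V

Final answer: 8.333 V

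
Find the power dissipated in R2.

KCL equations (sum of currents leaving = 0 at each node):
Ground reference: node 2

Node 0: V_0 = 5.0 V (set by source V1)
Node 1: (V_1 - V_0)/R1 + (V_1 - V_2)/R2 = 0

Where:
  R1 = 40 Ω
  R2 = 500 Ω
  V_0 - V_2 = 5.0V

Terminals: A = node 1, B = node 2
Nodal analysis, taking node 2 as the 0 V reference.
Source V1 fixes V_0 = 5 V.
KCL at each unknown node (sum of currents leaving = 0; resistances in Ω):
  Node 1: (V_1 - 5)/40 + (V_1 - 0)/500 = 0
Collecting terms: 0.027 × V_1 = 0.125  =>  V_1 = 4.63 V
I_R2 = (V_1 - V_2)/R2 = (4.63 - 0)/500 = 0.009259 A
P_R2 = I_R2² × R2 = (0.009259)² × 500 = 0.04287 W

Final answer: 0.04287 W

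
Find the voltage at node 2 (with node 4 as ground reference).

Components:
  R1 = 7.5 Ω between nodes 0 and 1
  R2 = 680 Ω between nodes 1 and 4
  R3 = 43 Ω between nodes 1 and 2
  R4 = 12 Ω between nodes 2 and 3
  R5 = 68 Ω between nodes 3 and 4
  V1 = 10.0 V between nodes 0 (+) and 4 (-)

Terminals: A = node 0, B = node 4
Nodal analysis, taking node 4 as the 0 V reference.
Source V1 fixes V_0 = 10 V.
KCL at each unknown node (sum of currents leaving = 0; resistances in Ω):
  Node 1: (V_1 - 10)/7.5 + (V_1 - 0)/680 + (V_1 - V_2)/43 = 0
  Node 2: (V_2 - V_1)/43 + (V_2 - V_3)/12 = 0
  Node 3: (V_3 - V_2)/12 + (V_3 - 0)/68 = 0
Collecting terms (coefficients in siemens):
  0.1581·V_1 - 0.02326·V_2 = 1.333
  0.1066·V_2 - 0.02326·V_1 - 0.08333·V_3 = 0
  0.09804·V_3 - 0.08333·V_2 = 0
Solving these 3 simultaneous equations (Gaussian elimination) gives:
  V_1 = 9.328 V, V_2 = 6.067 V, V_3 = 5.157 V
The requested potential is V_2 = 6.067 V.

Final answer: V_2 = 6.067 V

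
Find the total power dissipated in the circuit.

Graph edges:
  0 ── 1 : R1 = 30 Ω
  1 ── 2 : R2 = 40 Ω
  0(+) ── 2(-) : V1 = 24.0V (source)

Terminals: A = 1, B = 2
Nodal analysis, taking node 2 as the 0 V reference.
Source V1 fixes V_0 = 24 V.
KCL at each unknown node (sum of currents leaving = 0; resistances in Ω):
  Node 1: (V_1 - 24)/30 + (V_1 - 0)/40 = 0
Collecting terms: 0.05833 × V_1 = 0.8  =>  V_1 = 13.71 V
Power in each resistor, P = (ΔV)²/R:
  P_R1 = (24 - 13.71)²/30 = 3.527 W
  P_R2 = (13.71 - 0)²/40 = 4.702 W
P_total = P_R1 + P_R2 = 8.229 W

Final answer: 8.229 W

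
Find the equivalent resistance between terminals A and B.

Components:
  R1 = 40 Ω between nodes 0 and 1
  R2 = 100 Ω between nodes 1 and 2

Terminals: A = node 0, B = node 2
Reduce the network between node 0 (A) and node 2 (B) by series/parallel combination:
  Rs1 = R1 + R2 (series, joined only at node 1) = 40 + 100 = 140 Ω
R_eq = 140 Ω

Final answer: 140 Ω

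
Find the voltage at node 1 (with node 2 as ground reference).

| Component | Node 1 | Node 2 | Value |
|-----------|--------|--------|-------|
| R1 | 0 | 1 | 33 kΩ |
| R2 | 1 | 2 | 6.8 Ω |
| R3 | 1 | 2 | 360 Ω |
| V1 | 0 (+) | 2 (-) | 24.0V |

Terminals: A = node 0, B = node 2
Nodal analysis, taking node 2 as the 0 V reference.
Source V1 fixes V_0 = 24 V.
KCL at each unknown node (sum of currents leaving = 0; resistances in Ω):
  Node 1: (V_1 - 24)/33000 + (V_1 - 0)/6.8 + (V_1 - 0)/360 = 0
Collecting terms: 0.1499 × V_1 = 0.0007273  =>  V_1 = 0.004853 V
The requested potential is V_1 = 0.004853 V.

Final answer: V_1 = 0.004853 V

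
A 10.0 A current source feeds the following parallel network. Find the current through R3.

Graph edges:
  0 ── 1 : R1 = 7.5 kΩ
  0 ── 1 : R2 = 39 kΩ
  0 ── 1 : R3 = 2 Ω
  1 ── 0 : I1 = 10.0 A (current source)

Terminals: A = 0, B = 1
All resistors sit directly between nodes 0 and 1, so they are in parallel and share one voltage V; the full source current 10 A splits among them.
1/R_par = 1/7500 + 1/39000 + 1/2 = 0.5002 S  =>  R_par = 1.999 Ω
V = I × R_par = 10 × 1.999 = 19.99 V
I_R3 = V/R3 = 19.99/2 = 9.997 A

Final answer: 9.997 A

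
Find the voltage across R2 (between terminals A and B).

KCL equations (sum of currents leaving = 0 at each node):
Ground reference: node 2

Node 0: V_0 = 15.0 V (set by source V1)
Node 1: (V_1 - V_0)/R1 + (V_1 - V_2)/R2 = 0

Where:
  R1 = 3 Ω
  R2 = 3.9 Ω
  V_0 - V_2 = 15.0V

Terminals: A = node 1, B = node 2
R1 and R2 are in series across V1 (node 0 → node 1 → node 2), and the output A–B is taken across R2, so this is a voltage divider.
Series current: I = V1/(R1 + R2) = 15/(3 + 3.9) = 15/6.9 = 2.174 A
V_R2 = I × R2 = V1 × R2/(R1 + R2) = 15 × 3.9/6.9 = 8.478 V

Final answer: 8.478 V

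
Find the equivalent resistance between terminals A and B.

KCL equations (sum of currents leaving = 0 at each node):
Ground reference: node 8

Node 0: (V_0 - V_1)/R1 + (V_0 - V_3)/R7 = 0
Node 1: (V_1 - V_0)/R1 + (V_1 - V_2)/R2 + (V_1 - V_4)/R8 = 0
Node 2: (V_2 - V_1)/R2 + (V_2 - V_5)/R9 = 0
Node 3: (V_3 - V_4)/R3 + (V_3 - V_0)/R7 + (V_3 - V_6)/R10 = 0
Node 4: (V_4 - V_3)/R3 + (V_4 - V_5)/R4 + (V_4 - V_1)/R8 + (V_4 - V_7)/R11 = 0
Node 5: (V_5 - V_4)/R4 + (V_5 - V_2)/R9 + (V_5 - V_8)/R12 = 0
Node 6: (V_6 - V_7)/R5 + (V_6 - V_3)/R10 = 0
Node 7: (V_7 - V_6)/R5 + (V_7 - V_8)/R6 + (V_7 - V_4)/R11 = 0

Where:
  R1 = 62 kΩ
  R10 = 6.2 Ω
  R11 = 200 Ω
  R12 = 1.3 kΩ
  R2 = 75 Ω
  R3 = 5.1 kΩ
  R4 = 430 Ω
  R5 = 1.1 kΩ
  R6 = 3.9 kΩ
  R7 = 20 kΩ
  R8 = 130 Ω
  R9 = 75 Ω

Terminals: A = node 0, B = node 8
The network is not a plain series/parallel combination. Inject a 1 A test current into terminal A (node 0) and return it from terminal B (node 8); then R_eq = V_A / (1 A).
Nodal analysis, taking node 8 as the 0 V reference.
Current source I_test pushes 1 A into node 0 and draws it out of node 8.
KCL at each unknown node (sum of currents leaving = 0; resistances in Ω):
  Node 0: (V_0 - V_1)/62000 + (V_0 - V_3)/20000 - 1 = 0
  Node 1: (V_1 - V_0)/62000 + (V_1 - V_2)/75 + (V_1 - V_4)/130 = 0
  Node 2: (V_2 - V_1)/75 + (V_2 - V_5)/75 = 0
  Node 3: (V_3 - V_0)/20000 + (V_3 - V_4)/5100 + (V_3 - V_6)/6.2 = 0
  Node 4: (V_4 - V_1)/130 + (V_4 - V_3)/5100 + (V_4 - V_5)/430 + (V_4 - V_7)/200 = 0
  Node 5: (V_5 - V_2)/75 + (V_5 - V_4)/430 + (V_5 - 0)/1300 = 0
  Node 6: (V_6 - V_3)/6.2 + (V_6 - V_7)/1100 = 0
  Node 7: (V_7 - V_4)/200 + (V_7 - V_6)/1100 + (V_7 - 0)/3900 = 0
Collecting terms (coefficients in siemens):
  0.00006613·V_0 - 0.00001613·V_1 - 0.00005·V_3 = 1
  0.02104·V_1 - 0.00001613·V_0 - 0.01333·V_2 - 0.007692·V_4 = 0
  0.02667·V_2 - 0.01333·V_1 - 0.01333·V_5 = 0
  0.1615·V_3 - 0.00005·V_0 - 0.0001961·V_4 - 0.1613·V_6 = 0
  0.01521·V_4 - 0.007692·V_1 - 0.0001961·V_3 - 0.002326·V_5 - 0.005·V_7 = 0
  0.01643·V_5 - 0.01333·V_2 - 0.002326·V_4 = 0
  0.1622·V_6 - 0.1613·V_3 - 0.0009091·V_7 = 0
  0.006166·V_7 - 0.005·V_4 - 0.0009091·V_6 = 0
Solving these 8 simultaneous equations (Gaussian elimination) gives:
  V_0 = 16700 V, V_1 = 1006 V, V_2 = 969.6 V, V_3 = 1767 V
  V_4 = 1035 V, V_5 = 933.5 V, V_6 = 1763 V, V_7 = 1100 V
R_eq = V_0 / 1 A = 16700 Ω = 16.7 kΩ

Final answer: 16.7 kΩ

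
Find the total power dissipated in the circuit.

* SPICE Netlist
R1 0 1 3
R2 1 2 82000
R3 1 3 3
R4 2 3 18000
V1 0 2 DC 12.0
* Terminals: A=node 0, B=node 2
Nodal analysis, taking node 2 as the 0 V reference.
Source V1 fixes V_0 = 12 V.
KCL at each unknown node (sum of currents leaving = 0; resistances in Ω):
  Node 1: (V_1 - 12)/3 + (V_1 - 0)/82000 + (V_1 - V_3)/3 = 0
  Node 3: (V_3 - V_1)/3 + (V_3 - 0)/18000 = 0
Collecting terms (coefficients in siemens):
  0.6667·V_1 - 0.3333·V_3 = 4
  0.3334·V_3 - 0.3333·V_1 = 0
Determinant D = (0.6667)(0.3334) - (-0.3333)(-0.3333) = 0.1112
V_1 = [(4)(0.3334) - (-0.3333)(0)]/D = 12 V
V_3 = [(0.6667)(0) - (4)(-0.3333)]/D = 12 V
Power in each resistor, P = (ΔV)²/R:
  P_R1 = (12 - 12)²/3 = 0.000001982 W
  P_R2 = (12 - 0)²/82000 = 0.001755 W
  P_R3 = (12 - 12)²/3 = 0.000001332 W
  P_R4 = (0 - 12)²/18000 = 0.007994 W
P_total = P_R1 + P_R2 + P_R3 + P_R4 = 0.009753 W

Final answer: 0.009753 W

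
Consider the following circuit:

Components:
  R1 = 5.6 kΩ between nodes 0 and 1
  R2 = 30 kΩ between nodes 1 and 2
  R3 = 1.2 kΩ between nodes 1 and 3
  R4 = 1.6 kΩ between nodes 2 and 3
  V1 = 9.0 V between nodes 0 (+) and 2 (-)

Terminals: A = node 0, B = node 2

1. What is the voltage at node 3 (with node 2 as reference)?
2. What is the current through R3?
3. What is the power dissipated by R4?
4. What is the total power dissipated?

Nodal analysis, taking node 2 as the 0 V reference.
Source V1 fixes V_0 = 9 V.
KCL at each unknown node (sum of currents leaving = 0; resistances in Ω):
  Node 1: (V_1 - 9)/5600 + (V_1 - 0)/30000 + (V_1 - V_3)/1200 = 0
  Node 3: (V_3 - V_1)/1200 + (V_3 - 0)/1600 = 0
Collecting terms (coefficients in siemens):
  0.001045·V_1 - 0.0008333·V_3 = 0.001607
  0.001458·V_3 - 0.0008333·V_1 = 0
Determinant D = (0.001045)(0.001458) - (-0.0008333)(-0.0008333) = 0.0000008299
V_1 = [(0.001607)(0.001458) - (-0.0008333)(0)]/D = 2.824 V
V_3 = [(0.001045)(0) - (0.001607)(-0.0008333)]/D = 1.614 V
Part 1:
  Read off the nodal solution: V_3 = 1.614 V
Part 2:
  I_R3 = (V_1 - V_3)/R3 = (2.824 - 1.614)/1200 = 0.001009 A
  Magnitude: I_R3 = 0.001009 A
Part 3:
  I_R4 = (V_2 - V_3)/R4 = (0 - 1.614)/1600 = -0.001009 A
  P_R4 = I_R4² × R4 = (-0.001009)² × 1600 = 0.001628 W
Part 4:
  Power in each resistor, P = (ΔV)²/R:
    P_R1 = (9 - 2.824)²/5600 = 0.006811 W
    P_R2 = (2.824 - 0)²/30000 = 0.0002659 W
    P_R3 = (2.824 - 1.614)²/1200 = 0.001221 W
    P_R4 = (0 - 1.614)²/1600 = 0.001628 W
  P_total = P_R1 + P_R2 + P_R3 + P_R4 = 0.009925 W

Final answers:
1. V_3 = 1.614 V
2. I_R3 = 0.001009 A
3. P_R4 = 0.001628 W
4. P_total = 0.009925 W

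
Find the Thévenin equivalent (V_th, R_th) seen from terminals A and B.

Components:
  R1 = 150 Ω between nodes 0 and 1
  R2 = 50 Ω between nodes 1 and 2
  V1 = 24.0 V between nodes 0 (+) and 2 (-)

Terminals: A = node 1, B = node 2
Step 1 — V_th is the open-circuit voltage V_A - V_B (nothing connected across the terminals).
Nodal analysis, taking node 2 as the 0 V reference.
Source V1 fixes V_0 = 24 V.
KCL at each unknown node (sum of currents leaving = 0; resistances in Ω):
  Node 1: (V_1 - 24)/150 + (V_1 - 0)/50 = 0
Collecting terms: 0.02667 × V_1 = 0.16  =>  V_1 = 6 V
V_th = V_1 - V_2 = 6 - 0 = 6 V
Step 2 — R_th: zero the source — replace V1 by a short circuit (node 2 merges into node 0) — and find the resistance seen between A (node 1) and B (node 0).
Reduce the network between node 1 (A) and node 0 (B) by series/parallel combination:
  Rp1 = R1 ‖ R2 (parallel, both between nodes 0 and 1) = 1/(1/150 + 1/50) = 37.5 Ω
R_th = 37.5 Ω

Final answer: V_th = 6 V, R_th = 37.5 Ω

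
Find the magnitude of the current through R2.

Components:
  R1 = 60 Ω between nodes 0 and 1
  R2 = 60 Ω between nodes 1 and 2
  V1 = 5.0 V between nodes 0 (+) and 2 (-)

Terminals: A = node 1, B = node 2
Nodal analysis, taking node 2 as the 0 V reference.
Source V1 fixes V_0 = 5 V.
KCL at each unknown node (sum of currents leaving = 0; resistances in Ω):
  Node 1: (V_1 - 5)/60 + (V_1 - 0)/60 = 0
Collecting terms: 0.03333 × V_1 = 0.08333  =>  V_1 = 2.5 V
I_R2 = (V_1 - V_2)/R2 = (2.5 - 0)/60 = 0.04167 A
|I_R2| = 0.04167 A

Final answer: |I_R2| = 0.04167 A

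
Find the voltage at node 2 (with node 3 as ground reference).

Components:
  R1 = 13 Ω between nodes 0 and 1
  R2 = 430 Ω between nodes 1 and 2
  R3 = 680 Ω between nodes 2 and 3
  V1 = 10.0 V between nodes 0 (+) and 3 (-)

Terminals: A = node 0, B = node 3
Nodal analysis, taking node 3 as the 0 V reference.
Source V1 fixes V_0 = 10 V.
KCL at each unknown node (sum of currents leaving = 0; resistances in Ω):
  Node 1: (V_1 - 10)/13 + (V_1 - V_2)/430 = 0
  Node 2: (V_2 - V_1)/430 + (V_2 - 0)/680 = 0
Collecting terms (coefficients in siemens):
  0.07925·V_1 - 0.002326·V_2 = 0.7692
  0.003796·V_2 - 0.002326·V_1 = 0
Determinant D = (0.07925)(0.003796) - (-0.002326)(-0.002326) = 0.0002954
V_1 = [(0.7692)(0.003796) - (-0.002326)(0)]/D = 9.884 V
V_2 = [(0.07925)(0) - (0.7692)(-0.002326)]/D = 6.055 V
The requested potential is V_2 = 6.055 V.

Final answer: V_2 = 6.055 V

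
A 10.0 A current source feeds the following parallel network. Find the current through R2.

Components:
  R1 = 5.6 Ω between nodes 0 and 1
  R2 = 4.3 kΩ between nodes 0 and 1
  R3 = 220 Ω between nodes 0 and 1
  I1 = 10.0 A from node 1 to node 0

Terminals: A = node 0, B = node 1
All resistors sit directly between nodes 0 and 1, so they are in parallel and share one voltage V; the full source current 10 A splits among them.
1/R_par = 1/5.6 + 1/4300 + 1/220 = 0.1833 S  =>  R_par = 5.454 Ω
V = I × R_par = 10 × 5.454 = 54.54 V
I_R2 = V/R2 = 54.54/4300 = 0.01268 A

Final answer: 0.01268 A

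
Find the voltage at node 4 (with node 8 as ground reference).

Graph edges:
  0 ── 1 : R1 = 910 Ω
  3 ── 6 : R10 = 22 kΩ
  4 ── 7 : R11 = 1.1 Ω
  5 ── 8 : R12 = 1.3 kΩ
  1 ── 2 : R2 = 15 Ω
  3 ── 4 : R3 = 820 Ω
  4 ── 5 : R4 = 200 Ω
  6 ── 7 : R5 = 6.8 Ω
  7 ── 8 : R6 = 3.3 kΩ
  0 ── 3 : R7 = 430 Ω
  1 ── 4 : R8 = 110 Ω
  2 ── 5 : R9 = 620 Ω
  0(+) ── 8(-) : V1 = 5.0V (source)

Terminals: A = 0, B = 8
Nodal analysis, taking node 8 as the 0 V reference.
Source V1 fixes V_0 = 5 V.
KCL at each unknown node (sum of currents leaving = 0; resistances in Ω):
  Node 1: (V_1 - 5)/910 + (V_1 - V_2)/15 + (V_1 - V_4)/110 = 0
  Node 2: (V_2 - V_1)/15 + (V_2 - V_5)/620 = 0
  Node 3: (V_3 - V_4)/820 + (V_3 - 5)/430 + (V_3 - V_6)/22000 = 0
  Node 4: (V_4 - V_3)/820 + (V_4 - V_5)/200 + (V_4 - V_1)/110 + (V_4 - V_7)/1.1 = 0
  Node 5: (V_5 - V_4)/200 + (V_5 - V_2)/620 + (V_5 - 0)/1300 = 0
  Node 6: (V_6 - V_7)/6.8 + (V_6 - V_3)/22000 = 0
  Node 7: (V_7 - V_6)/6.8 + (V_7 - 0)/3300 + (V_7 - V_4)/1.1 = 0
Collecting terms (coefficients in siemens):
  0.07686·V_1 - 0.06667·V_2 - 0.009091·V_4 = 0.005495
  0.06828·V_2 - 0.06667·V_1 - 0.001613·V_5 = 0
  0.003591·V_3 - 0.00122·V_4 - 0.00004545·V_6 = 0.01163
  0.9244·V_4 - 0.009091·V_1 - 0.00122·V_3 - 0.005·V_5 - 0.9091·V_7 = 0
  0.007382·V_5 - 0.001613·V_2 - 0.005·V_4 = 0
  0.1471·V_6 - 0.00004545·V_3 - 0.1471·V_7 = 0
  1.056·V_7 - 0.9091·V_4 - 0.1471·V_6 = 0
Solving these 7 simultaneous equations (Gaussian elimination) gives:
  V_1 = 3.365 V, V_2 = 3.355 V, V_3 = 4.381 V, V_4 = 3.243 V
  V_5 = 2.93 V, V_6 = 3.242 V, V_7 = 3.242 V
The requested potential is V_4 = 3.243 V.

Final answer: V_4 = 3.243 V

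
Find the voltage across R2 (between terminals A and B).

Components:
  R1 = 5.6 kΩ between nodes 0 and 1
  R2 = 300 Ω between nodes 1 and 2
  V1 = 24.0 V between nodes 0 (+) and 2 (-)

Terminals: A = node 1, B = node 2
R1 and R2 are in series across V1 (node 0 → node 1 → node 2), and the output A–B is taken across R2, so this is a voltage divider.
Series current: I = V1/(R1 + R2) = 24/(5600 + 300) = 24/5900 = 0.004068 A
V_R2 = I × R2 = V1 × R2/(R1 + R2) = 24 × 300/5900 = 1.22 V

Final answer: 1.22 V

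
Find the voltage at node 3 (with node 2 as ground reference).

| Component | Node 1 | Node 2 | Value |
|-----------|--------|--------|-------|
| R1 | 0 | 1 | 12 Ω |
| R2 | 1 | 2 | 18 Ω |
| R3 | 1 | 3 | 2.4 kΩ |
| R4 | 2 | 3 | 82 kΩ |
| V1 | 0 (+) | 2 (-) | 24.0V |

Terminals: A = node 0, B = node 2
Nodal analysis, taking node 2 as the 0 V reference.
Source V1 fixes V_0 = 24 V.
KCL at each unknown node (sum of currents leaving = 0; resistances in Ω):
  Node 1: (V_1 - 24)/12 + (V_1 - 0)/18 + (V_1 - V_3)/2400 = 0
  Node 3: (V_3 - V_1)/2400 + (V_3 - 0)/82000 = 0
Collecting terms (coefficients in siemens):
  0.1393·V_1 - 0.0004167·V_3 = 2
  0.0004289·V_3 - 0.0004167·V_1 = 0
Determinant D = (0.1393)(0.0004289) - (-0.0004167)(-0.0004167) = 0.00005957
V_1 = [(2)(0.0004289) - (-0.0004167)(0)]/D = 14.4 V
V_3 = [(0.1393)(0) - (2)(-0.0004167)]/D = 13.99 V
The requested potential is V_3 = 13.99 V.

Final answer: V_3 = 13.99 V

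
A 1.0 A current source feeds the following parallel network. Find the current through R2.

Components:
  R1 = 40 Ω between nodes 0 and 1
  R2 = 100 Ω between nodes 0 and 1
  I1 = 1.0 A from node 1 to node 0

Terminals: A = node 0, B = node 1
All resistors sit directly between nodes 0 and 1, so they are in parallel and share one voltage V; the full source current 1 A splits among them.
1/R_par = 1/40 + 1/100 = 0.035 S  =>  R_par = 28.57 Ω
V = I × R_par = 1 × 28.57 = 28.57 V
I_R2 = V/R2 = 28.57/100 = 0.2857 A

Final answer: 0.2857 A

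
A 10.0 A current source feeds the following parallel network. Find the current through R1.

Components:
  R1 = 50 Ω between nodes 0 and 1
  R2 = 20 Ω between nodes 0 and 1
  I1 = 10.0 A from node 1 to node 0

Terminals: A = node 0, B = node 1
All resistors sit directly between nodes 0 and 1, so they are in parallel and share one voltage V; the full source current 10 A splits among them.
1/R_par = 1/50 + 1/20 = 0.07 S  =>  R_par = 14.29 Ω
V = I × R_par = 10 × 14.29 = 142.9 V
I_R1 = V/R1 = 142.9/50 = 2.857 A

Final answer: 2.857 A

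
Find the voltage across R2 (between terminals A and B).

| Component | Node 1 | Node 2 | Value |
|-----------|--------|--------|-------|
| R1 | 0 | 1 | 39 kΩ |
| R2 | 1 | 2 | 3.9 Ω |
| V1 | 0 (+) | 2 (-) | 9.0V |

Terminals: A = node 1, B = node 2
R1 and R2 are in series across V1 (node 0 → node 1 → node 2), and the output A–B is taken across R2, so this is a voltage divider.
Series current: I = V1/(R1 + R2) = 9/(39000 + 3.9) = 9/39000 = 0.0002307 A
V_R2 = I × R2 = V1 × R2/(R1 + R2) = 9 × 3.9/39000 = 0.0008999 V

Final answer: 0.0008999 V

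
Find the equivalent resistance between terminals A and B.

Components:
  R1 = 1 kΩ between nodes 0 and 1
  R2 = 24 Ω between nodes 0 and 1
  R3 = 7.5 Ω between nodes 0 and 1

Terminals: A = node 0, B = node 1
Reduce the network between node 0 (A) and node 1 (B) by series/parallel combination:
  Rp1 = R1 ‖ R2 ‖ R3 (parallel, all between nodes 0 and 1) = 1/(1/1000 + 1/24 + 1/7.5) = 5.682 Ω
R_eq = 5.682 Ω

Final answer: 5.682 Ω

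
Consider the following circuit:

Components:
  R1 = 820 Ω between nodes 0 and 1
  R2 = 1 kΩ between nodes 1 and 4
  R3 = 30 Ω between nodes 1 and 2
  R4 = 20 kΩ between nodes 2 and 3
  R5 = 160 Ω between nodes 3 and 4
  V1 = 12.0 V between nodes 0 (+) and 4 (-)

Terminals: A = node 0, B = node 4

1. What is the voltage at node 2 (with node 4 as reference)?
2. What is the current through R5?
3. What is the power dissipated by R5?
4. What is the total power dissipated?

Nodal analysis, taking node 4 as the 0 V reference.
Source V1 fixes V_0 = 12 V.
KCL at each unknown node (sum of currents leaving = 0; resistances in Ω):
  Node 1: (V_1 - 12)/820 + (V_1 - 0)/1000 + (V_1 - V_2)/30 = 0
  Node 2: (V_2 - V_1)/30 + (V_2 - V_3)/20000 = 0
  Node 3: (V_3 - V_2)/20000 + (V_3 - 0)/160 = 0
Collecting terms (coefficients in siemens):
  0.03555·V_1 - 0.03333·V_2 = 0.01463
  0.03338·V_2 - 0.03333·V_1 - 0.00005·V_3 = 0
  0.0063·V_3 - 0.00005·V_2 = 0
Solving these 3 simultaneous equations (Gaussian elimination) gives:
  V_1 = 6.449 V, V_2 = 6.44 V, V_3 = 0.05111 V
Part 1:
  Read off the nodal solution: V_2 = 6.44 V
Part 2:
  I_R5 = (V_3 - V_4)/R5 = (0.05111 - 0)/160 = 0.0003194 A
  Magnitude: I_R5 = 0.0003194 A
Part 3:
  I_R5 = (V_3 - V_4)/R5 = (0.05111 - 0)/160 = 0.0003194 A
  P_R5 = I_R5² × R5 = (0.0003194)² × 160 = 0.00001633 W
Part 4:
  Power in each resistor, P = (ΔV)²/R:
    P_R1 = (12 - 6.449)²/820 = 0.03757 W
    P_R2 = (6.449 - 0)²/1000 = 0.0416 W
    P_R3 = (6.449 - 6.44)²/30 = 0.000003061 W
    P_R4 = (6.44 - 0.05111)²/20000 = 0.002041 W
    P_R5 = (0.05111 - 0)²/160 = 0.00001633 W
  P_total = P_R1 + P_R2 + P_R3 + P_R4 + P_R5 = 0.08123 W

Final answers:
1. V_2 = 6.44 V
2. I_R5 = 0.0003194 A
3. P_R5 = 1.633e-05 W
4. P_total = 0.08123 W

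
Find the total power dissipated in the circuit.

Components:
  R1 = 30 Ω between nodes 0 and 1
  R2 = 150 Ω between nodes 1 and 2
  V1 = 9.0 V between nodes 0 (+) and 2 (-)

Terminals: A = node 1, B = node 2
Nodal analysis, taking node 2 as the 0 V reference.
Source V1 fixes V_0 = 9 V.
KCL at each unknown node (sum of currents leaving = 0; resistances in Ω):
  Node 1: (V_1 - 9)/30 + (V_1 - 0)/150 = 0
Collecting terms: 0.04 × V_1 = 0.3  =>  V_1 = 7.5 V
Power in each resistor, P = (ΔV)²/R:
  P_R1 = (9 - 7.5)²/30 = 0.075 W
  P_R2 = (7.5 - 0)²/150 = 0.375 W
P_total = P_R1 + P_R2 = 0.45 W

Final answer: 0.45 W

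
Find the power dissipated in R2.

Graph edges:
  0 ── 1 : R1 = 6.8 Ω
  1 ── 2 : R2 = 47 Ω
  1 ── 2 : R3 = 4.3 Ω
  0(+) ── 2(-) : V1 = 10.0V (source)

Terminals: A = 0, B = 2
Nodal analysis, taking node 2 as the 0 V reference.
Source V1 fixes V_0 = 10 V.
KCL at each unknown node (sum of currents leaving = 0; resistances in Ω):
  Node 1: (V_1 - 10)/6.8 + (V_1 - 0)/47 + (V_1 - 0)/4.3 = 0
Collecting terms: 0.4009 × V_1 = 1.471  =>  V_1 = 3.668 V
I_R2 = (V_1 - V_2)/R2 = (3.668 - 0)/47 = 0.07805 A
P_R2 = I_R2² × R2 = (0.07805)² × 47 = 0.2863 W

Final answer: 0.2863 W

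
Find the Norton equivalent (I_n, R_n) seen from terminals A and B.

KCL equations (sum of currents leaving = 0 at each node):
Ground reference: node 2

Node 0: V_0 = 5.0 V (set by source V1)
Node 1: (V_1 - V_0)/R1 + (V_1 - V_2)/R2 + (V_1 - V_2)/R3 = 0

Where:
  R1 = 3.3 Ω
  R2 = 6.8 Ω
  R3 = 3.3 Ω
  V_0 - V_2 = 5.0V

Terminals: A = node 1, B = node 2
Find the Thévenin equivalent first; then I_n = V_th/R_th and R_n = R_th.
Step 1 — V_th is the open-circuit voltage V_A - V_B (nothing connected across the terminals).
Nodal analysis, taking node 2 as the 0 V reference.
Source V1 fixes V_0 = 5 V.
KCL at each unknown node (sum of currents leaving = 0; resistances in Ω):
  Node 1: (V_1 - 5)/3.3 + (V_1 - 0)/6.8 + (V_1 - 0)/3.3 = 0
Collecting terms: 0.7531 × V_1 = 1.515  =>  V_1 = 2.012 V
V_th = V_1 - V_2 = 2.012 - 0 = 2.012 V
Step 2 — R_th: zero the source — replace V1 by a short circuit (node 2 merges into node 0) — and find the resistance seen between A (node 1) and B (node 0).
Reduce the network between node 1 (A) and node 0 (B) by series/parallel combination:
  Rp1 = R1 ‖ R2 ‖ R3 (parallel, all between nodes 0 and 1) = 1/(1/3.3 + 1/6.8 + 1/3.3) = 1.328 Ω
R_th = 1.328 Ω
I_n = V_th/R_th = 2.012/1.328 = 1.515 A, and R_n = R_th = 1.328 Ω

Final answer: I_n = 1.515 A, R_n = 1.328 Ω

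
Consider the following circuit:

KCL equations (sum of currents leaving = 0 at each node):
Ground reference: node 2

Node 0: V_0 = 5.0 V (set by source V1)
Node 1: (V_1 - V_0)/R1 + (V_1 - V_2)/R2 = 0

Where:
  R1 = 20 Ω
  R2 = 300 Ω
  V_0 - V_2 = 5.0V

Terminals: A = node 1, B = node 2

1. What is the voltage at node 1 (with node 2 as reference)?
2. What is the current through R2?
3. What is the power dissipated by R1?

Nodal analysis, taking node 2 as the 0 V reference.
Source V1 fixes V_0 = 5 V.
KCL at each unknown node (sum of currents leaving = 0; resistances in Ω):
  Node 1: (V_1 - 5)/20 + (V_1 - 0)/300 = 0
Collecting terms: 0.05333 × V_1 = 0.25  =>  V_1 = 4.688 V
Part 1:
  Read off the nodal solution: V_1 = 4.688 V
Part 2:
  I_R2 = (V_1 - V_2)/R2 = (4.688 - 0)/300 = 0.01562 A
  Magnitude: I_R2 = 0.01562 A
Part 3:
  I_R1 = (V_0 - V_1)/R1 = (5 - 4.688)/20 = 0.01562 A
  P_R1 = I_R1² × R1 = (0.01562)² × 20 = 0.004883 W

Final answers:
1. V_1 = 4.688 V
2. I_R2 = 0.01562 A
3. P_R1 = 0.004883 W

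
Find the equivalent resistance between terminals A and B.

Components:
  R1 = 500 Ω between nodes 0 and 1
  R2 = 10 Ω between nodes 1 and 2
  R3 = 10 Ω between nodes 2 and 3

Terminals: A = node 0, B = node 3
Reduce the network between node 0 (A) and node 3 (B) by series/parallel combination:
  Rs1 = R1 + R2 (series, joined only at node 1) = 500 + 10 = 510 Ω
  Rs2 = R3 + Rs1 (series, joined only at node 2) = 10 + 510 = 520 Ω
R_eq = 520 Ω

Final answer: 520 Ω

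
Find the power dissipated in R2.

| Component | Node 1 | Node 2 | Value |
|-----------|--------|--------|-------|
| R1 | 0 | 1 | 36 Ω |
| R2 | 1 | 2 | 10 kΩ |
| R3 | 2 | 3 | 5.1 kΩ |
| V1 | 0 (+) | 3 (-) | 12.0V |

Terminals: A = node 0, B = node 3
Nodal analysis, taking node 3 as the 0 V reference.
Source V1 fixes V_0 = 12 V.
KCL at each unknown node (sum of currents leaving = 0; resistances in Ω):
  Node 1: (V_1 - 12)/36 + (V_1 - V_2)/10000 = 0
  Node 2: (V_2 - V_1)/10000 + (V_2 - 0)/5100 = 0
Collecting terms (coefficients in siemens):
  0.02788·V_1 - 0.0001·V_2 = 0.3333
  0.0002961·V_2 - 0.0001·V_1 = 0
Determinant D = (0.02788)(0.0002961) - (-0.0001)(-0.0001) = 0.000008244
V_1 = [(0.3333)(0.0002961) - (-0.0001)(0)]/D = 11.97 V
V_2 = [(0.02788)(0) - (0.3333)(-0.0001)]/D = 4.043 V
I_R2 = (V_1 - V_2)/R2 = (11.97 - 4.043)/10000 = 0.0007928 A
P_R2 = I_R2² × R2 = (0.0007928)² × 10000 = 0.006286 W

Final answer: 0.006286 W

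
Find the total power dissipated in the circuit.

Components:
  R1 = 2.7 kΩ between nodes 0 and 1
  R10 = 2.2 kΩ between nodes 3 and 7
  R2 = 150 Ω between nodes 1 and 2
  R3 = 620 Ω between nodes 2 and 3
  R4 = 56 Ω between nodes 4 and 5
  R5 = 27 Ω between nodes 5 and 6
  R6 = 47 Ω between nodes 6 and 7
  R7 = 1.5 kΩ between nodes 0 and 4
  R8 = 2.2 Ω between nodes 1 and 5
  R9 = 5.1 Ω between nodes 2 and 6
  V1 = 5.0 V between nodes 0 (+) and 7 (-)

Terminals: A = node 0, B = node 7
Nodal analysis, taking node 7 as the 0 V reference.
Source V1 fixes V_0 = 5 V.
KCL at each unknown node (sum of currents leaving = 0; resistances in Ω):
  Node 1: (V_1 - 5)/2700 + (V_1 - V_2)/150 + (V_1 - V_5)/2.2 = 0
  Node 2: (V_2 - V_1)/150 + (V_2 - V_3)/620 + (V_2 - V_6)/5.1 = 0
  Node 3: (V_3 - V_2)/620 + (V_3 - 0)/2200 = 0
  Node 4: (V_4 - V_5)/56 + (V_4 - 5)/1500 = 0
  Node 5: (V_5 - V_4)/56 + (V_5 - V_6)/27 + (V_5 - V_1)/2.2 = 0
  Node 6: (V_6 - V_5)/27 + (V_6 - 0)/47 + (V_6 - V_2)/5.1 = 0
Collecting terms (coefficients in siemens):
  0.4616·V_1 - 0.006667·V_2 - 0.4545·V_5 = 0.001852
  0.2044·V_2 - 0.006667·V_1 - 0.001613·V_3 - 0.1961·V_6 = 0
  0.002067·V_3 - 0.001613·V_2 = 0
  0.01852·V_4 - 0.01786·V_5 = 0.003333
  0.5094·V_5 - 0.4545·V_1 - 0.01786·V_4 - 0.03704·V_6 = 0
  0.2544·V_6 - 0.1961·V_2 - 0.03704·V_5 = 0
Solving these 6 simultaneous equations (Gaussian elimination) gives:
  V_1 = 0.3294 V, V_2 = 0.222 V, V_3 = 0.1732 V, V_4 = 0.4954 V
  V_5 = 0.3272 V, V_6 = 0.2187 V
Power in each resistor, P = (ΔV)²/R:
  P_R1 = (5 - 0.3294)²/2700 = 0.008079 W
  P_R2 = (0.3294 - 0.222)²/150 = 0.00007694 W
  P_R3 = (0.222 - 0.1732)²/620 = 0.000003842 W
  P_R4 = (0.4954 - 0.3272)²/56 = 0.000505 W
  P_R5 = (0.3272 - 0.2187)²/27 = 0.0004356 W
  P_R6 = (0.2187 - 0)²/47 = 0.001018 W
  P_R7 = (5 - 0.4954)²/1500 = 0.01353 W
  P_R8 = (0.3294 - 0.3272)²/2.2 = 0.00000226 W
  P_R9 = (0.222 - 0.2187)²/5.1 = 0.000002073 W
  P_R10 = (0.1732 - 0)²/2200 = 0.00001363 W
P_total = P_R1 + P_R2 + P_R3 + P_R4 + P_R5 + P_R6 + P_R7 + P_R8 + P_R9 + P_R10 = 0.02366 W

Final answer: 0.02366 W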